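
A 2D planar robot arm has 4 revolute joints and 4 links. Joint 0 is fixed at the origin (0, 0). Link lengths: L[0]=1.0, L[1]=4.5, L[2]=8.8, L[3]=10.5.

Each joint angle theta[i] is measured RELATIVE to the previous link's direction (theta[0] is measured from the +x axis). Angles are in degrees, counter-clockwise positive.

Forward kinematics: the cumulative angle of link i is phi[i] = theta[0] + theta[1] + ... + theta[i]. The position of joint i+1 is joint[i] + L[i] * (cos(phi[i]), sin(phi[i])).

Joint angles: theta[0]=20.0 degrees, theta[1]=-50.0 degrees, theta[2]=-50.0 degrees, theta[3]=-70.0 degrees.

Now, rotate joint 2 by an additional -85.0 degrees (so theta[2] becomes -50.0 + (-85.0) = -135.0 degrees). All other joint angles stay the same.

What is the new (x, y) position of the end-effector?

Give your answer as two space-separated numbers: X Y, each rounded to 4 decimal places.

joint[0] = (0.0000, 0.0000)  (base)
link 0: phi[0] = 20 = 20 deg
  cos(20 deg) = 0.9397, sin(20 deg) = 0.3420
  joint[1] = (0.0000, 0.0000) + 1 * (0.9397, 0.3420) = (0.0000 + 0.9397, 0.0000 + 0.3420) = (0.9397, 0.3420)
link 1: phi[1] = 20 + -50 = -30 deg
  cos(-30 deg) = 0.8660, sin(-30 deg) = -0.5000
  joint[2] = (0.9397, 0.3420) + 4.5 * (0.8660, -0.5000) = (0.9397 + 3.8971, 0.3420 + -2.2500) = (4.8368, -1.9080)
link 2: phi[2] = 20 + -50 + -135 = -165 deg
  cos(-165 deg) = -0.9659, sin(-165 deg) = -0.2588
  joint[3] = (4.8368, -1.9080) + 8.8 * (-0.9659, -0.2588) = (4.8368 + -8.5001, -1.9080 + -2.2776) = (-3.6633, -4.1856)
link 3: phi[3] = 20 + -50 + -135 + -70 = -235 deg
  cos(-235 deg) = -0.5736, sin(-235 deg) = 0.8192
  joint[4] = (-3.6633, -4.1856) + 10.5 * (-0.5736, 0.8192) = (-3.6633 + -6.0226, -4.1856 + 8.6011) = (-9.6859, 4.4155)
End effector: (-9.6859, 4.4155)

Answer: -9.6859 4.4155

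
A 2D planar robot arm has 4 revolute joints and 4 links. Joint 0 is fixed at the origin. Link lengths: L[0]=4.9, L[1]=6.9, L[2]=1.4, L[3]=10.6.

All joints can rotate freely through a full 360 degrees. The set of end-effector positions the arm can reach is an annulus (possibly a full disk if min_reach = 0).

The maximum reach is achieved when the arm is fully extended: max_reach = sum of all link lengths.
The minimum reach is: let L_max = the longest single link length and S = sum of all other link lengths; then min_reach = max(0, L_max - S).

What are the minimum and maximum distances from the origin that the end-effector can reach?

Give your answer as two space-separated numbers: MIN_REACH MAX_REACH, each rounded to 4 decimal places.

Link lengths: [4.9, 6.9, 1.4, 10.6]
max_reach = 4.9 + 6.9 + 1.4 + 10.6 = 23.8
L_max = max([4.9, 6.9, 1.4, 10.6]) = 10.6
S (sum of others) = 23.8 - 10.6 = 13.2
min_reach = max(0, 10.6 - 13.2) = max(0, -2.6) = 0

Answer: 0.0000 23.8000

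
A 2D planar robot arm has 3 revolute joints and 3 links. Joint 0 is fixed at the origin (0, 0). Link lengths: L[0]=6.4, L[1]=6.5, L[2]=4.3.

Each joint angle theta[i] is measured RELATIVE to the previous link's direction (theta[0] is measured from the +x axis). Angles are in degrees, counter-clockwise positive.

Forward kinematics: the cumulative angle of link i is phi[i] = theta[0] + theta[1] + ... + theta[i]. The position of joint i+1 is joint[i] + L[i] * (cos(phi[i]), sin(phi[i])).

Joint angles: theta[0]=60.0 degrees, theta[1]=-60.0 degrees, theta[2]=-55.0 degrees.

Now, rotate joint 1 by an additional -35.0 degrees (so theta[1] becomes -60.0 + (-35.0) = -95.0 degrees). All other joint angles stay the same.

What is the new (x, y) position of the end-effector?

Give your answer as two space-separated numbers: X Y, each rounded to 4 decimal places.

Answer: 8.5245 -2.4857

Derivation:
joint[0] = (0.0000, 0.0000)  (base)
link 0: phi[0] = 60 = 60 deg
  cos(60 deg) = 0.5000, sin(60 deg) = 0.8660
  joint[1] = (0.0000, 0.0000) + 6.4 * (0.5000, 0.8660) = (0.0000 + 3.2000, 0.0000 + 5.5426) = (3.2000, 5.5426)
link 1: phi[1] = 60 + -95 = -35 deg
  cos(-35 deg) = 0.8192, sin(-35 deg) = -0.5736
  joint[2] = (3.2000, 5.5426) + 6.5 * (0.8192, -0.5736) = (3.2000 + 5.3245, 5.5426 + -3.7282) = (8.5245, 1.8143)
link 2: phi[2] = 60 + -95 + -55 = -90 deg
  cos(-90 deg) = 0.0000, sin(-90 deg) = -1.0000
  joint[3] = (8.5245, 1.8143) + 4.3 * (0.0000, -1.0000) = (8.5245 + 0.0000, 1.8143 + -4.3000) = (8.5245, -2.4857)
End effector: (8.5245, -2.4857)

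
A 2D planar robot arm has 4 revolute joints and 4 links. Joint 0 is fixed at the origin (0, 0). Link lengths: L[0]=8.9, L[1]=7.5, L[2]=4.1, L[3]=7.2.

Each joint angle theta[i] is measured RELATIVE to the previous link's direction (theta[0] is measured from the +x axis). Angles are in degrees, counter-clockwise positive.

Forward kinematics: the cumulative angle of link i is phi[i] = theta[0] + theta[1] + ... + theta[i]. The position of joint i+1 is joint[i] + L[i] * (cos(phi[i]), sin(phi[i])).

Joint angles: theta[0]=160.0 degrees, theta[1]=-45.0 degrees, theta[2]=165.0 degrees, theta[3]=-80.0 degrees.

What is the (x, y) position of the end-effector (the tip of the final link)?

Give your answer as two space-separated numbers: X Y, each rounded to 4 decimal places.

Answer: -17.5867 3.3410

Derivation:
joint[0] = (0.0000, 0.0000)  (base)
link 0: phi[0] = 160 = 160 deg
  cos(160 deg) = -0.9397, sin(160 deg) = 0.3420
  joint[1] = (0.0000, 0.0000) + 8.9 * (-0.9397, 0.3420) = (0.0000 + -8.3633, 0.0000 + 3.0440) = (-8.3633, 3.0440)
link 1: phi[1] = 160 + -45 = 115 deg
  cos(115 deg) = -0.4226, sin(115 deg) = 0.9063
  joint[2] = (-8.3633, 3.0440) + 7.5 * (-0.4226, 0.9063) = (-8.3633 + -3.1696, 3.0440 + 6.7973) = (-11.5329, 9.8413)
link 2: phi[2] = 160 + -45 + 165 = 280 deg
  cos(280 deg) = 0.1736, sin(280 deg) = -0.9848
  joint[3] = (-11.5329, 9.8413) + 4.1 * (0.1736, -0.9848) = (-11.5329 + 0.7120, 9.8413 + -4.0377) = (-10.8209, 5.8036)
link 3: phi[3] = 160 + -45 + 165 + -80 = 200 deg
  cos(200 deg) = -0.9397, sin(200 deg) = -0.3420
  joint[4] = (-10.8209, 5.8036) + 7.2 * (-0.9397, -0.3420) = (-10.8209 + -6.7658, 5.8036 + -2.4625) = (-17.5867, 3.3410)
End effector: (-17.5867, 3.3410)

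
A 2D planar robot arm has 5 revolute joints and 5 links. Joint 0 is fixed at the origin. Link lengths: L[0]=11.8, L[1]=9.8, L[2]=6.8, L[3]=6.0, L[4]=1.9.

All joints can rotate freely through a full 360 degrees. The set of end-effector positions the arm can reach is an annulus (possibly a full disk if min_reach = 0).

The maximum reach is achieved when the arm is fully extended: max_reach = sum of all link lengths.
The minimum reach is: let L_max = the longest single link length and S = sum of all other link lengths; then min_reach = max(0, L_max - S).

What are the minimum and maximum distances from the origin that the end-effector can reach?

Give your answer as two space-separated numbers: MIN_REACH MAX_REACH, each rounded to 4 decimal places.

Answer: 0.0000 36.3000

Derivation:
Link lengths: [11.8, 9.8, 6.8, 6.0, 1.9]
max_reach = 11.8 + 9.8 + 6.8 + 6 + 1.9 = 36.3
L_max = max([11.8, 9.8, 6.8, 6.0, 1.9]) = 11.8
S (sum of others) = 36.3 - 11.8 = 24.5
min_reach = max(0, 11.8 - 24.5) = max(0, -12.7) = 0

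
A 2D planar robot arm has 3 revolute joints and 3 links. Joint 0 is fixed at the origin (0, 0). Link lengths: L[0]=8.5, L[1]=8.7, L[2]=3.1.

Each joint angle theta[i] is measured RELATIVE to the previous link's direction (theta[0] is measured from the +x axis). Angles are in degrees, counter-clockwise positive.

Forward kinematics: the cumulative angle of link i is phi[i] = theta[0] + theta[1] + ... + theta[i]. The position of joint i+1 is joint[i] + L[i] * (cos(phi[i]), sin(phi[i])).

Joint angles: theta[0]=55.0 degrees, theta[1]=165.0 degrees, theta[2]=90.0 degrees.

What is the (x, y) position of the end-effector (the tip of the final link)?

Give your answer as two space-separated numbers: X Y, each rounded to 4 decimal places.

joint[0] = (0.0000, 0.0000)  (base)
link 0: phi[0] = 55 = 55 deg
  cos(55 deg) = 0.5736, sin(55 deg) = 0.8192
  joint[1] = (0.0000, 0.0000) + 8.5 * (0.5736, 0.8192) = (0.0000 + 4.8754, 0.0000 + 6.9628) = (4.8754, 6.9628)
link 1: phi[1] = 55 + 165 = 220 deg
  cos(220 deg) = -0.7660, sin(220 deg) = -0.6428
  joint[2] = (4.8754, 6.9628) + 8.7 * (-0.7660, -0.6428) = (4.8754 + -6.6646, 6.9628 + -5.5923) = (-1.7892, 1.3705)
link 2: phi[2] = 55 + 165 + 90 = 310 deg
  cos(310 deg) = 0.6428, sin(310 deg) = -0.7660
  joint[3] = (-1.7892, 1.3705) + 3.1 * (0.6428, -0.7660) = (-1.7892 + 1.9926, 1.3705 + -2.3747) = (0.2035, -1.0042)
End effector: (0.2035, -1.0042)

Answer: 0.2035 -1.0042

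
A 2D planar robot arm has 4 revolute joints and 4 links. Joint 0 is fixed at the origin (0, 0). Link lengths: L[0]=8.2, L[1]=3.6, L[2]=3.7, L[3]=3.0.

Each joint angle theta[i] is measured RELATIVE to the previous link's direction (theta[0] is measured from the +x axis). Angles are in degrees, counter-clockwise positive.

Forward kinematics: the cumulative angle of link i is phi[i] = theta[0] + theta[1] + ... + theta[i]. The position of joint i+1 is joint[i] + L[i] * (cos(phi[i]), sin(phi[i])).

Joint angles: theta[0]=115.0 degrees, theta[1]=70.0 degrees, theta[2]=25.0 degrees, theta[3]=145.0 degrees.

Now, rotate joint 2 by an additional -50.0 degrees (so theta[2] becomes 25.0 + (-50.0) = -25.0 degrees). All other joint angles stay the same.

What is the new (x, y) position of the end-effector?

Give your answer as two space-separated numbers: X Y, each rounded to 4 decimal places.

Answer: -8.8079 5.9260

Derivation:
joint[0] = (0.0000, 0.0000)  (base)
link 0: phi[0] = 115 = 115 deg
  cos(115 deg) = -0.4226, sin(115 deg) = 0.9063
  joint[1] = (0.0000, 0.0000) + 8.2 * (-0.4226, 0.9063) = (0.0000 + -3.4655, 0.0000 + 7.4317) = (-3.4655, 7.4317)
link 1: phi[1] = 115 + 70 = 185 deg
  cos(185 deg) = -0.9962, sin(185 deg) = -0.0872
  joint[2] = (-3.4655, 7.4317) + 3.6 * (-0.9962, -0.0872) = (-3.4655 + -3.5863, 7.4317 + -0.3138) = (-7.0518, 7.1180)
link 2: phi[2] = 115 + 70 + -25 = 160 deg
  cos(160 deg) = -0.9397, sin(160 deg) = 0.3420
  joint[3] = (-7.0518, 7.1180) + 3.7 * (-0.9397, 0.3420) = (-7.0518 + -3.4769, 7.1180 + 1.2655) = (-10.5286, 8.3834)
link 3: phi[3] = 115 + 70 + -25 + 145 = 305 deg
  cos(305 deg) = 0.5736, sin(305 deg) = -0.8192
  joint[4] = (-10.5286, 8.3834) + 3 * (0.5736, -0.8192) = (-10.5286 + 1.7207, 8.3834 + -2.4575) = (-8.8079, 5.9260)
End effector: (-8.8079, 5.9260)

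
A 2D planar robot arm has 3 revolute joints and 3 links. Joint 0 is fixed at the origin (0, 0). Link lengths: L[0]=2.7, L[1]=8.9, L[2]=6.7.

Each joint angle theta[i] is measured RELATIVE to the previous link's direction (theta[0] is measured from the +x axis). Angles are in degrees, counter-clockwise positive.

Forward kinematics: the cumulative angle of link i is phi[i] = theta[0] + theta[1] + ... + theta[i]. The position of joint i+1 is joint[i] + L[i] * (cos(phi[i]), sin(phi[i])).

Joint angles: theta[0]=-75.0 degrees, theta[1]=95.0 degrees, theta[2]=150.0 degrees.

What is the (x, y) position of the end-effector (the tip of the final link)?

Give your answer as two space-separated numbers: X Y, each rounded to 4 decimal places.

Answer: 2.4639 1.5994

Derivation:
joint[0] = (0.0000, 0.0000)  (base)
link 0: phi[0] = -75 = -75 deg
  cos(-75 deg) = 0.2588, sin(-75 deg) = -0.9659
  joint[1] = (0.0000, 0.0000) + 2.7 * (0.2588, -0.9659) = (0.0000 + 0.6988, 0.0000 + -2.6080) = (0.6988, -2.6080)
link 1: phi[1] = -75 + 95 = 20 deg
  cos(20 deg) = 0.9397, sin(20 deg) = 0.3420
  joint[2] = (0.6988, -2.6080) + 8.9 * (0.9397, 0.3420) = (0.6988 + 8.3633, -2.6080 + 3.0440) = (9.0621, 0.4360)
link 2: phi[2] = -75 + 95 + 150 = 170 deg
  cos(170 deg) = -0.9848, sin(170 deg) = 0.1736
  joint[3] = (9.0621, 0.4360) + 6.7 * (-0.9848, 0.1736) = (9.0621 + -6.5982, 0.4360 + 1.1634) = (2.4639, 1.5994)
End effector: (2.4639, 1.5994)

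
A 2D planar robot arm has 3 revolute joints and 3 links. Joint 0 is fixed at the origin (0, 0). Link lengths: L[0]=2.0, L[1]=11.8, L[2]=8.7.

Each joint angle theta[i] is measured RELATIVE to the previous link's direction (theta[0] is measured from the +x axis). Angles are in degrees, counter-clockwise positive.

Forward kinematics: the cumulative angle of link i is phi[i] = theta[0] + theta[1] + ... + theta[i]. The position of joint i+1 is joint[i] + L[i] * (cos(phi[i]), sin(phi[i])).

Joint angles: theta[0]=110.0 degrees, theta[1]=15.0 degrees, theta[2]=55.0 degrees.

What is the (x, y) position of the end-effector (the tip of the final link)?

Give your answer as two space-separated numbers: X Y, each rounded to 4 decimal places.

joint[0] = (0.0000, 0.0000)  (base)
link 0: phi[0] = 110 = 110 deg
  cos(110 deg) = -0.3420, sin(110 deg) = 0.9397
  joint[1] = (0.0000, 0.0000) + 2 * (-0.3420, 0.9397) = (0.0000 + -0.6840, 0.0000 + 1.8794) = (-0.6840, 1.8794)
link 1: phi[1] = 110 + 15 = 125 deg
  cos(125 deg) = -0.5736, sin(125 deg) = 0.8192
  joint[2] = (-0.6840, 1.8794) + 11.8 * (-0.5736, 0.8192) = (-0.6840 + -6.7682, 1.8794 + 9.6660) = (-7.4522, 11.5454)
link 2: phi[2] = 110 + 15 + 55 = 180 deg
  cos(180 deg) = -1.0000, sin(180 deg) = 0.0000
  joint[3] = (-7.4522, 11.5454) + 8.7 * (-1.0000, 0.0000) = (-7.4522 + -8.7000, 11.5454 + 0.0000) = (-16.1522, 11.5454)
End effector: (-16.1522, 11.5454)

Answer: -16.1522 11.5454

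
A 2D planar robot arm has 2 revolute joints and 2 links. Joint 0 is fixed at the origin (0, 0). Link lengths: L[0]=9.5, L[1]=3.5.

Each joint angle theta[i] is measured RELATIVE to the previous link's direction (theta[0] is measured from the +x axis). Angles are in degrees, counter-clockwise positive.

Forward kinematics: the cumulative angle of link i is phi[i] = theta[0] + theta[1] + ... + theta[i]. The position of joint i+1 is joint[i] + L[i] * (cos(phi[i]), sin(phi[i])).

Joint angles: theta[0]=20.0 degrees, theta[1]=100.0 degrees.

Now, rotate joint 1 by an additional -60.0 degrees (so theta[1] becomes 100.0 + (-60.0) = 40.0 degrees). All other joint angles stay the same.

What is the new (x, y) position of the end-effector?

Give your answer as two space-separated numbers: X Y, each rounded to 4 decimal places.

joint[0] = (0.0000, 0.0000)  (base)
link 0: phi[0] = 20 = 20 deg
  cos(20 deg) = 0.9397, sin(20 deg) = 0.3420
  joint[1] = (0.0000, 0.0000) + 9.5 * (0.9397, 0.3420) = (0.0000 + 8.9271, 0.0000 + 3.2492) = (8.9271, 3.2492)
link 1: phi[1] = 20 + 40 = 60 deg
  cos(60 deg) = 0.5000, sin(60 deg) = 0.8660
  joint[2] = (8.9271, 3.2492) + 3.5 * (0.5000, 0.8660) = (8.9271 + 1.7500, 3.2492 + 3.0311) = (10.6771, 6.2803)
End effector: (10.6771, 6.2803)

Answer: 10.6771 6.2803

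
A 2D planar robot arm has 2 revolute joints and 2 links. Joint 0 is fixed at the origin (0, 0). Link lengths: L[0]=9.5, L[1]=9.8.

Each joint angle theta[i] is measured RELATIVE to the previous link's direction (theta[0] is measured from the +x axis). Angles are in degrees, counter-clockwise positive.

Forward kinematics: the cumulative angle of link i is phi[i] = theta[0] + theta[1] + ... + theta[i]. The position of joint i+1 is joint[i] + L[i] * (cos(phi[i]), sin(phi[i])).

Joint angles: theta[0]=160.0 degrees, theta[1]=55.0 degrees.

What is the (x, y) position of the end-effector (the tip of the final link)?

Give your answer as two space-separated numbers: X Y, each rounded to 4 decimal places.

joint[0] = (0.0000, 0.0000)  (base)
link 0: phi[0] = 160 = 160 deg
  cos(160 deg) = -0.9397, sin(160 deg) = 0.3420
  joint[1] = (0.0000, 0.0000) + 9.5 * (-0.9397, 0.3420) = (0.0000 + -8.9271, 0.0000 + 3.2492) = (-8.9271, 3.2492)
link 1: phi[1] = 160 + 55 = 215 deg
  cos(215 deg) = -0.8192, sin(215 deg) = -0.5736
  joint[2] = (-8.9271, 3.2492) + 9.8 * (-0.8192, -0.5736) = (-8.9271 + -8.0277, 3.2492 + -5.6210) = (-16.9548, -2.3719)
End effector: (-16.9548, -2.3719)

Answer: -16.9548 -2.3719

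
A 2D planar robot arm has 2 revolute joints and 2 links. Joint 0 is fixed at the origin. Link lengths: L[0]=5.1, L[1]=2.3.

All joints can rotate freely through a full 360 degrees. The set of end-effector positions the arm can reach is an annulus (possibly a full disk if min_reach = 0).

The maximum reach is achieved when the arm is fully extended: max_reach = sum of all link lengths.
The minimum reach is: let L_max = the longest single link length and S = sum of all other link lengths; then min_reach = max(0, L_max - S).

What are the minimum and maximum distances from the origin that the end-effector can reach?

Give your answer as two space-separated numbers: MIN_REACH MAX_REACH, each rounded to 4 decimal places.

Answer: 2.8000 7.4000

Derivation:
Link lengths: [5.1, 2.3]
max_reach = 5.1 + 2.3 = 7.4
L_max = max([5.1, 2.3]) = 5.1
S (sum of others) = 7.4 - 5.1 = 2.3
min_reach = max(0, 5.1 - 2.3) = max(0, 2.8) = 2.8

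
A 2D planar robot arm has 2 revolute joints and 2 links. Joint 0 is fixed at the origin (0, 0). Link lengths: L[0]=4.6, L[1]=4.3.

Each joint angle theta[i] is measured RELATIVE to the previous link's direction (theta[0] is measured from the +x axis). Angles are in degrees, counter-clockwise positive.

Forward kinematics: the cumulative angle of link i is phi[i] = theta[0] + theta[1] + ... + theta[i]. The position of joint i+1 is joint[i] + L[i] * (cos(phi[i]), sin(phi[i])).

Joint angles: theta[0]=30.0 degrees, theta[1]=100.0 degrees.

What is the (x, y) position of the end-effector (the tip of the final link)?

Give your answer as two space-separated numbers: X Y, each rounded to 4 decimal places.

Answer: 1.2197 5.5940

Derivation:
joint[0] = (0.0000, 0.0000)  (base)
link 0: phi[0] = 30 = 30 deg
  cos(30 deg) = 0.8660, sin(30 deg) = 0.5000
  joint[1] = (0.0000, 0.0000) + 4.6 * (0.8660, 0.5000) = (0.0000 + 3.9837, 0.0000 + 2.3000) = (3.9837, 2.3000)
link 1: phi[1] = 30 + 100 = 130 deg
  cos(130 deg) = -0.6428, sin(130 deg) = 0.7660
  joint[2] = (3.9837, 2.3000) + 4.3 * (-0.6428, 0.7660) = (3.9837 + -2.7640, 2.3000 + 3.2940) = (1.2197, 5.5940)
End effector: (1.2197, 5.5940)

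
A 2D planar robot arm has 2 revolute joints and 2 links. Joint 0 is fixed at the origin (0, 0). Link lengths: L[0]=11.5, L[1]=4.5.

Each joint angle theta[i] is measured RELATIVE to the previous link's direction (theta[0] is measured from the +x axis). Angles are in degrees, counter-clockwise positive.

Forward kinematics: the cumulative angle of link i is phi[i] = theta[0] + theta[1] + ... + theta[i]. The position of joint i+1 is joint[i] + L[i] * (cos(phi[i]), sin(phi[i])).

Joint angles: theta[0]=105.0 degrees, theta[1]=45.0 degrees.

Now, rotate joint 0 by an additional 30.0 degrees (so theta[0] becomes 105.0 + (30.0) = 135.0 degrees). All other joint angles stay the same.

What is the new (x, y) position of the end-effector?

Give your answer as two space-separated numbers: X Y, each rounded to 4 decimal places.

joint[0] = (0.0000, 0.0000)  (base)
link 0: phi[0] = 135 = 135 deg
  cos(135 deg) = -0.7071, sin(135 deg) = 0.7071
  joint[1] = (0.0000, 0.0000) + 11.5 * (-0.7071, 0.7071) = (0.0000 + -8.1317, 0.0000 + 8.1317) = (-8.1317, 8.1317)
link 1: phi[1] = 135 + 45 = 180 deg
  cos(180 deg) = -1.0000, sin(180 deg) = 0.0000
  joint[2] = (-8.1317, 8.1317) + 4.5 * (-1.0000, 0.0000) = (-8.1317 + -4.5000, 8.1317 + 0.0000) = (-12.6317, 8.1317)
End effector: (-12.6317, 8.1317)

Answer: -12.6317 8.1317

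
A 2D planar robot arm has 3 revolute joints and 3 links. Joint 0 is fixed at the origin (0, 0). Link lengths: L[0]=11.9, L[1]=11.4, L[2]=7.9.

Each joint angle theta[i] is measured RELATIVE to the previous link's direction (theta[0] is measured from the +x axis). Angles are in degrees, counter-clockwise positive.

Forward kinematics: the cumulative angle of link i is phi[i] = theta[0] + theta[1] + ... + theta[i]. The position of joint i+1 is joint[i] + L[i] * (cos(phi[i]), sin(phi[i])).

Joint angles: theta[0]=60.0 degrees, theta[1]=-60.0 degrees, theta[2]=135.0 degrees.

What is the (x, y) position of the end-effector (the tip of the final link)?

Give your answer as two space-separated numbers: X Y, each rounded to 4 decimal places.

joint[0] = (0.0000, 0.0000)  (base)
link 0: phi[0] = 60 = 60 deg
  cos(60 deg) = 0.5000, sin(60 deg) = 0.8660
  joint[1] = (0.0000, 0.0000) + 11.9 * (0.5000, 0.8660) = (0.0000 + 5.9500, 0.0000 + 10.3057) = (5.9500, 10.3057)
link 1: phi[1] = 60 + -60 = 0 deg
  cos(0 deg) = 1.0000, sin(0 deg) = 0.0000
  joint[2] = (5.9500, 10.3057) + 11.4 * (1.0000, 0.0000) = (5.9500 + 11.4000, 10.3057 + 0.0000) = (17.3500, 10.3057)
link 2: phi[2] = 60 + -60 + 135 = 135 deg
  cos(135 deg) = -0.7071, sin(135 deg) = 0.7071
  joint[3] = (17.3500, 10.3057) + 7.9 * (-0.7071, 0.7071) = (17.3500 + -5.5861, 10.3057 + 5.5861) = (11.7639, 15.8918)
End effector: (11.7639, 15.8918)

Answer: 11.7639 15.8918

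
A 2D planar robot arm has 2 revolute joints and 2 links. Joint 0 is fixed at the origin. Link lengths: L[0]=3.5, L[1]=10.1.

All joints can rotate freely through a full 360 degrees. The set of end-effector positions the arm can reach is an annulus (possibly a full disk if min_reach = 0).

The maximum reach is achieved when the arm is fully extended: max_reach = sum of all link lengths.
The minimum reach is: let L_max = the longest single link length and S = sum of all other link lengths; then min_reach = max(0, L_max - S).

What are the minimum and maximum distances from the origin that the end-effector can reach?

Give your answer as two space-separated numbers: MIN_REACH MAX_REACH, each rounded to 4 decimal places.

Link lengths: [3.5, 10.1]
max_reach = 3.5 + 10.1 = 13.6
L_max = max([3.5, 10.1]) = 10.1
S (sum of others) = 13.6 - 10.1 = 3.5
min_reach = max(0, 10.1 - 3.5) = max(0, 6.6) = 6.6

Answer: 6.6000 13.6000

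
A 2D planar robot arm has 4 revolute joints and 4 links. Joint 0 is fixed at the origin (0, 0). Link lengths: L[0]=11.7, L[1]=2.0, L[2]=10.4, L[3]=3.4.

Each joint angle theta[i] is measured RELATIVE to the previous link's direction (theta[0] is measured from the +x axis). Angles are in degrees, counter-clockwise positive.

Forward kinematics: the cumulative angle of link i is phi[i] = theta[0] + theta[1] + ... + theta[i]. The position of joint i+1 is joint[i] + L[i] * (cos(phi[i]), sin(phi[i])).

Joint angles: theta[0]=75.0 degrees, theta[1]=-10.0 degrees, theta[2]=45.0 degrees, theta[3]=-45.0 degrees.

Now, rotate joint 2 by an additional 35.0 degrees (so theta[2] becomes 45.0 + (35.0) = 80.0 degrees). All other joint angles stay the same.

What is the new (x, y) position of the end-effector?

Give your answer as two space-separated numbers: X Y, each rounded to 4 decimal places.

joint[0] = (0.0000, 0.0000)  (base)
link 0: phi[0] = 75 = 75 deg
  cos(75 deg) = 0.2588, sin(75 deg) = 0.9659
  joint[1] = (0.0000, 0.0000) + 11.7 * (0.2588, 0.9659) = (0.0000 + 3.0282, 0.0000 + 11.3013) = (3.0282, 11.3013)
link 1: phi[1] = 75 + -10 = 65 deg
  cos(65 deg) = 0.4226, sin(65 deg) = 0.9063
  joint[2] = (3.0282, 11.3013) + 2 * (0.4226, 0.9063) = (3.0282 + 0.8452, 11.3013 + 1.8126) = (3.8734, 13.1139)
link 2: phi[2] = 75 + -10 + 80 = 145 deg
  cos(145 deg) = -0.8192, sin(145 deg) = 0.5736
  joint[3] = (3.8734, 13.1139) + 10.4 * (-0.8192, 0.5736) = (3.8734 + -8.5192, 13.1139 + 5.9652) = (-4.6458, 19.0791)
link 3: phi[3] = 75 + -10 + 80 + -45 = 100 deg
  cos(100 deg) = -0.1736, sin(100 deg) = 0.9848
  joint[4] = (-4.6458, 19.0791) + 3.4 * (-0.1736, 0.9848) = (-4.6458 + -0.5904, 19.0791 + 3.3483) = (-5.2362, 22.4275)
End effector: (-5.2362, 22.4275)

Answer: -5.2362 22.4275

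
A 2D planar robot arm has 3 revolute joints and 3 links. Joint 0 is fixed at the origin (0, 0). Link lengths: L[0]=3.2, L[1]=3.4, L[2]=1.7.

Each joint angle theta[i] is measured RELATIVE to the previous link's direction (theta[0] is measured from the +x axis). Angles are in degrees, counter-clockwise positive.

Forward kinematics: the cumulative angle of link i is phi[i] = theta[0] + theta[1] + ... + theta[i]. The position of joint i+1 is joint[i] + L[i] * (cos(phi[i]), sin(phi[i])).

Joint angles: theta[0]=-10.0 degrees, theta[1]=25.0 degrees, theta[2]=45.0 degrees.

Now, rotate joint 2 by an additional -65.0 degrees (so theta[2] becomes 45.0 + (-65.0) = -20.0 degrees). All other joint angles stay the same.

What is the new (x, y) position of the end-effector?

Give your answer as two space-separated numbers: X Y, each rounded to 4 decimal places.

Answer: 8.1291 0.1761

Derivation:
joint[0] = (0.0000, 0.0000)  (base)
link 0: phi[0] = -10 = -10 deg
  cos(-10 deg) = 0.9848, sin(-10 deg) = -0.1736
  joint[1] = (0.0000, 0.0000) + 3.2 * (0.9848, -0.1736) = (0.0000 + 3.1514, 0.0000 + -0.5557) = (3.1514, -0.5557)
link 1: phi[1] = -10 + 25 = 15 deg
  cos(15 deg) = 0.9659, sin(15 deg) = 0.2588
  joint[2] = (3.1514, -0.5557) + 3.4 * (0.9659, 0.2588) = (3.1514 + 3.2841, -0.5557 + 0.8800) = (6.4355, 0.3243)
link 2: phi[2] = -10 + 25 + -20 = -5 deg
  cos(-5 deg) = 0.9962, sin(-5 deg) = -0.0872
  joint[3] = (6.4355, 0.3243) + 1.7 * (0.9962, -0.0872) = (6.4355 + 1.6935, 0.3243 + -0.1482) = (8.1291, 0.1761)
End effector: (8.1291, 0.1761)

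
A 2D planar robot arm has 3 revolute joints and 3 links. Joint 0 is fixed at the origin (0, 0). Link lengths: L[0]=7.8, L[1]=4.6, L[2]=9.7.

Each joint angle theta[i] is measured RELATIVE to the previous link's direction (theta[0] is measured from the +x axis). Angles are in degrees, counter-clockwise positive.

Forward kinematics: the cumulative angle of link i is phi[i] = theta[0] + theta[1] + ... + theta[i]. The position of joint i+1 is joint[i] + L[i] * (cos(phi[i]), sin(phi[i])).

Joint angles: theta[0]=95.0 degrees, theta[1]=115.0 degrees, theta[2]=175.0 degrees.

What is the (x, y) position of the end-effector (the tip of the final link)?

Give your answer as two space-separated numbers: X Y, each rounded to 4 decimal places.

joint[0] = (0.0000, 0.0000)  (base)
link 0: phi[0] = 95 = 95 deg
  cos(95 deg) = -0.0872, sin(95 deg) = 0.9962
  joint[1] = (0.0000, 0.0000) + 7.8 * (-0.0872, 0.9962) = (0.0000 + -0.6798, 0.0000 + 7.7703) = (-0.6798, 7.7703)
link 1: phi[1] = 95 + 115 = 210 deg
  cos(210 deg) = -0.8660, sin(210 deg) = -0.5000
  joint[2] = (-0.6798, 7.7703) + 4.6 * (-0.8660, -0.5000) = (-0.6798 + -3.9837, 7.7703 + -2.3000) = (-4.6635, 5.4703)
link 2: phi[2] = 95 + 115 + 175 = 385 deg
  cos(385 deg) = 0.9063, sin(385 deg) = 0.4226
  joint[3] = (-4.6635, 5.4703) + 9.7 * (0.9063, 0.4226) = (-4.6635 + 8.7912, 5.4703 + 4.0994) = (4.1277, 9.5697)
End effector: (4.1277, 9.5697)

Answer: 4.1277 9.5697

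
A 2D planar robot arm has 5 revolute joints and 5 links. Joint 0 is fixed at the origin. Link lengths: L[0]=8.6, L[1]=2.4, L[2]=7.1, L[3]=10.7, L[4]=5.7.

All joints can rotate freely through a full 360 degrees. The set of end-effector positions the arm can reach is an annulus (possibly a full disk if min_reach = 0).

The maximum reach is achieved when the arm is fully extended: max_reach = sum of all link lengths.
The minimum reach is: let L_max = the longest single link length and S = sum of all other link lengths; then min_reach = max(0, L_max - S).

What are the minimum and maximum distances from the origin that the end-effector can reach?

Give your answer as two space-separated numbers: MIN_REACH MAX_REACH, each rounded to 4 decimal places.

Link lengths: [8.6, 2.4, 7.1, 10.7, 5.7]
max_reach = 8.6 + 2.4 + 7.1 + 10.7 + 5.7 = 34.5
L_max = max([8.6, 2.4, 7.1, 10.7, 5.7]) = 10.7
S (sum of others) = 34.5 - 10.7 = 23.8
min_reach = max(0, 10.7 - 23.8) = max(0, -13.1) = 0

Answer: 0.0000 34.5000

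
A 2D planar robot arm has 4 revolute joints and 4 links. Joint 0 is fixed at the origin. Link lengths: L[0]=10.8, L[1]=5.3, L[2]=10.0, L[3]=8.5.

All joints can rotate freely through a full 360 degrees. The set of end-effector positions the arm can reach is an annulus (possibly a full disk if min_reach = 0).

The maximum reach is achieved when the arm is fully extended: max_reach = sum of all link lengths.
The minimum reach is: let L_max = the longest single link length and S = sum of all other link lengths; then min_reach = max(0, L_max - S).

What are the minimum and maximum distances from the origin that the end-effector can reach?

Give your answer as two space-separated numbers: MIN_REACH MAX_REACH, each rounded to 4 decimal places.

Answer: 0.0000 34.6000

Derivation:
Link lengths: [10.8, 5.3, 10.0, 8.5]
max_reach = 10.8 + 5.3 + 10 + 8.5 = 34.6
L_max = max([10.8, 5.3, 10.0, 8.5]) = 10.8
S (sum of others) = 34.6 - 10.8 = 23.8
min_reach = max(0, 10.8 - 23.8) = max(0, -13) = 0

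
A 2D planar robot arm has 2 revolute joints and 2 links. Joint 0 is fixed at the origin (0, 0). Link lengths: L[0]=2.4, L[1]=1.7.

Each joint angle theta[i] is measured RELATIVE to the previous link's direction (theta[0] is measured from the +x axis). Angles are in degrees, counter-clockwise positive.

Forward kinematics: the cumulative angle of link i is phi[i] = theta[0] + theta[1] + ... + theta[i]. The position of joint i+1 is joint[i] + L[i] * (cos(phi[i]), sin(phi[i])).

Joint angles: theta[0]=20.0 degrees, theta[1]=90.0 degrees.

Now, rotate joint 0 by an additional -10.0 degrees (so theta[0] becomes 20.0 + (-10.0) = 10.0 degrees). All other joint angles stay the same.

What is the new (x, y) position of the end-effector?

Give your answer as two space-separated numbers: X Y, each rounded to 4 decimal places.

Answer: 2.0683 2.0909

Derivation:
joint[0] = (0.0000, 0.0000)  (base)
link 0: phi[0] = 10 = 10 deg
  cos(10 deg) = 0.9848, sin(10 deg) = 0.1736
  joint[1] = (0.0000, 0.0000) + 2.4 * (0.9848, 0.1736) = (0.0000 + 2.3635, 0.0000 + 0.4168) = (2.3635, 0.4168)
link 1: phi[1] = 10 + 90 = 100 deg
  cos(100 deg) = -0.1736, sin(100 deg) = 0.9848
  joint[2] = (2.3635, 0.4168) + 1.7 * (-0.1736, 0.9848) = (2.3635 + -0.2952, 0.4168 + 1.6742) = (2.0683, 2.0909)
End effector: (2.0683, 2.0909)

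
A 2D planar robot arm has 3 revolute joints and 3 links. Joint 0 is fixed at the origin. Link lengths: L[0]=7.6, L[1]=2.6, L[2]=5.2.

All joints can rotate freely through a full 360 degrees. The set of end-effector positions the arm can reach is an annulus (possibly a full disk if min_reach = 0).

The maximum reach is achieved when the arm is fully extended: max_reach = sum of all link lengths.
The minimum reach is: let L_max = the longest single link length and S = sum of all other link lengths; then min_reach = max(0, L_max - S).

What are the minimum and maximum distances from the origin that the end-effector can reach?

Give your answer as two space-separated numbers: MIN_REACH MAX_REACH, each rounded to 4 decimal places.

Answer: 0.0000 15.4000

Derivation:
Link lengths: [7.6, 2.6, 5.2]
max_reach = 7.6 + 2.6 + 5.2 = 15.4
L_max = max([7.6, 2.6, 5.2]) = 7.6
S (sum of others) = 15.4 - 7.6 = 7.8
min_reach = max(0, 7.6 - 7.8) = max(0, -0.2) = 0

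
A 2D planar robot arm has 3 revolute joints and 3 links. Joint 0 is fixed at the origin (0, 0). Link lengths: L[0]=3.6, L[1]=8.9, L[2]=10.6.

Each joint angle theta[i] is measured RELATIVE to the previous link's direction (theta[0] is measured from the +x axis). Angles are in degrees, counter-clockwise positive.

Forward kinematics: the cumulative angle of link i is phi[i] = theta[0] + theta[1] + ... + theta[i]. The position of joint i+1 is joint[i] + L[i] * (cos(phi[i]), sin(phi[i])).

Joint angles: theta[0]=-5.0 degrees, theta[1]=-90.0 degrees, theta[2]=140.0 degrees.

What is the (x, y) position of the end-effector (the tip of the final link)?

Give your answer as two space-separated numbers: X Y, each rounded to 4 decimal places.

joint[0] = (0.0000, 0.0000)  (base)
link 0: phi[0] = -5 = -5 deg
  cos(-5 deg) = 0.9962, sin(-5 deg) = -0.0872
  joint[1] = (0.0000, 0.0000) + 3.6 * (0.9962, -0.0872) = (0.0000 + 3.5863, 0.0000 + -0.3138) = (3.5863, -0.3138)
link 1: phi[1] = -5 + -90 = -95 deg
  cos(-95 deg) = -0.0872, sin(-95 deg) = -0.9962
  joint[2] = (3.5863, -0.3138) + 8.9 * (-0.0872, -0.9962) = (3.5863 + -0.7757, -0.3138 + -8.8661) = (2.8106, -9.1799)
link 2: phi[2] = -5 + -90 + 140 = 45 deg
  cos(45 deg) = 0.7071, sin(45 deg) = 0.7071
  joint[3] = (2.8106, -9.1799) + 10.6 * (0.7071, 0.7071) = (2.8106 + 7.4953, -9.1799 + 7.4953) = (10.3059, -1.6846)
End effector: (10.3059, -1.6846)

Answer: 10.3059 -1.6846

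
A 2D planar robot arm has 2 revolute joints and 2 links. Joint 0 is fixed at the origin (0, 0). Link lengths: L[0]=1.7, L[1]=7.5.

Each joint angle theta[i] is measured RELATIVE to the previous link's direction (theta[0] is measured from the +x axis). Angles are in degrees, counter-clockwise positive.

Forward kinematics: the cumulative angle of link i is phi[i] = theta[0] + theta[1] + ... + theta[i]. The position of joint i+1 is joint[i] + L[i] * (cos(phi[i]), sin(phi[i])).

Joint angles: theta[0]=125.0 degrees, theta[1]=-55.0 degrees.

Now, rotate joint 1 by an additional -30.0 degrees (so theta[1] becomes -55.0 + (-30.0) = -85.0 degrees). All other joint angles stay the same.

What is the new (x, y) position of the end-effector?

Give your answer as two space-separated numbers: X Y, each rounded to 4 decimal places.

joint[0] = (0.0000, 0.0000)  (base)
link 0: phi[0] = 125 = 125 deg
  cos(125 deg) = -0.5736, sin(125 deg) = 0.8192
  joint[1] = (0.0000, 0.0000) + 1.7 * (-0.5736, 0.8192) = (0.0000 + -0.9751, 0.0000 + 1.3926) = (-0.9751, 1.3926)
link 1: phi[1] = 125 + -85 = 40 deg
  cos(40 deg) = 0.7660, sin(40 deg) = 0.6428
  joint[2] = (-0.9751, 1.3926) + 7.5 * (0.7660, 0.6428) = (-0.9751 + 5.7453, 1.3926 + 4.8209) = (4.7703, 6.2135)
End effector: (4.7703, 6.2135)

Answer: 4.7703 6.2135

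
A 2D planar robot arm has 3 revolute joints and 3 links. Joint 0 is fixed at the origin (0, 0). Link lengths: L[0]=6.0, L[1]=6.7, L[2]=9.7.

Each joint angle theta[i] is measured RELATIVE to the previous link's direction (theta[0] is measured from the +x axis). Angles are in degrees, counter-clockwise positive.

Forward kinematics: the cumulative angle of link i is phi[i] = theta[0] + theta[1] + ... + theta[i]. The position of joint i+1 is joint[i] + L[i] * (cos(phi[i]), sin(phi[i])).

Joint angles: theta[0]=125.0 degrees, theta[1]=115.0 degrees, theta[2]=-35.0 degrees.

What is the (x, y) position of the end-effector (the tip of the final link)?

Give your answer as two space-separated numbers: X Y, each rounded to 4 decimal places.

Answer: -15.5826 -4.9869

Derivation:
joint[0] = (0.0000, 0.0000)  (base)
link 0: phi[0] = 125 = 125 deg
  cos(125 deg) = -0.5736, sin(125 deg) = 0.8192
  joint[1] = (0.0000, 0.0000) + 6 * (-0.5736, 0.8192) = (0.0000 + -3.4415, 0.0000 + 4.9149) = (-3.4415, 4.9149)
link 1: phi[1] = 125 + 115 = 240 deg
  cos(240 deg) = -0.5000, sin(240 deg) = -0.8660
  joint[2] = (-3.4415, 4.9149) + 6.7 * (-0.5000, -0.8660) = (-3.4415 + -3.3500, 4.9149 + -5.8024) = (-6.7915, -0.8875)
link 2: phi[2] = 125 + 115 + -35 = 205 deg
  cos(205 deg) = -0.9063, sin(205 deg) = -0.4226
  joint[3] = (-6.7915, -0.8875) + 9.7 * (-0.9063, -0.4226) = (-6.7915 + -8.7912, -0.8875 + -4.0994) = (-15.5826, -4.9869)
End effector: (-15.5826, -4.9869)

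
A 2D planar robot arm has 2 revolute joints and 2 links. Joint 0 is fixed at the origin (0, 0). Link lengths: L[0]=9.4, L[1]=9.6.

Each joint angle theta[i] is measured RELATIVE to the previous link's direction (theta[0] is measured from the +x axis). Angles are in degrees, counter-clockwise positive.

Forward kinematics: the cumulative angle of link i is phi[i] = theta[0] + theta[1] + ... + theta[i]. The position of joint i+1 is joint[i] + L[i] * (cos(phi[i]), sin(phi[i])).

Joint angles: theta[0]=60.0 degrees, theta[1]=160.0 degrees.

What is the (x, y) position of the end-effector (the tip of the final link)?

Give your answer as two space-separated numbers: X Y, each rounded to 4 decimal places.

Answer: -2.6540 1.9699

Derivation:
joint[0] = (0.0000, 0.0000)  (base)
link 0: phi[0] = 60 = 60 deg
  cos(60 deg) = 0.5000, sin(60 deg) = 0.8660
  joint[1] = (0.0000, 0.0000) + 9.4 * (0.5000, 0.8660) = (0.0000 + 4.7000, 0.0000 + 8.1406) = (4.7000, 8.1406)
link 1: phi[1] = 60 + 160 = 220 deg
  cos(220 deg) = -0.7660, sin(220 deg) = -0.6428
  joint[2] = (4.7000, 8.1406) + 9.6 * (-0.7660, -0.6428) = (4.7000 + -7.3540, 8.1406 + -6.1708) = (-2.6540, 1.9699)
End effector: (-2.6540, 1.9699)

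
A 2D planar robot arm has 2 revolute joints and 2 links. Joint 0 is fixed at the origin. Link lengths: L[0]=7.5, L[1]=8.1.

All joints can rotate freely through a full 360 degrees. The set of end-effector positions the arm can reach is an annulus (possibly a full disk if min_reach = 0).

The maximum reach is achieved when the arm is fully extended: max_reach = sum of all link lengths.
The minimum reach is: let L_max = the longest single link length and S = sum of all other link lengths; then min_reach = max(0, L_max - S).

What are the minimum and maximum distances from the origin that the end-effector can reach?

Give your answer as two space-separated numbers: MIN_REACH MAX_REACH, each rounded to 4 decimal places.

Answer: 0.6000 15.6000

Derivation:
Link lengths: [7.5, 8.1]
max_reach = 7.5 + 8.1 = 15.6
L_max = max([7.5, 8.1]) = 8.1
S (sum of others) = 15.6 - 8.1 = 7.5
min_reach = max(0, 8.1 - 7.5) = max(0, 0.6) = 0.6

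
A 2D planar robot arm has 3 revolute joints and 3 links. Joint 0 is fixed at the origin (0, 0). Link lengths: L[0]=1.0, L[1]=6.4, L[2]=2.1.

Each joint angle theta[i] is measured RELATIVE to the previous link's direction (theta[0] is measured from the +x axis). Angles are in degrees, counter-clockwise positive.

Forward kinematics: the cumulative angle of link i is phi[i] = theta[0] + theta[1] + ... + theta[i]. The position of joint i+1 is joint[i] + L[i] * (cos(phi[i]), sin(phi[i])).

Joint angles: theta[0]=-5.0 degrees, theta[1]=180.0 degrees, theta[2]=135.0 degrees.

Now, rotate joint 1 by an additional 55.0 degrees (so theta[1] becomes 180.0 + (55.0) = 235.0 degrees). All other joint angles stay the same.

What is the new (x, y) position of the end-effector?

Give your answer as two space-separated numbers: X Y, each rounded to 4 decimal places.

joint[0] = (0.0000, 0.0000)  (base)
link 0: phi[0] = -5 = -5 deg
  cos(-5 deg) = 0.9962, sin(-5 deg) = -0.0872
  joint[1] = (0.0000, 0.0000) + 1 * (0.9962, -0.0872) = (0.0000 + 0.9962, 0.0000 + -0.0872) = (0.9962, -0.0872)
link 1: phi[1] = -5 + 235 = 230 deg
  cos(230 deg) = -0.6428, sin(230 deg) = -0.7660
  joint[2] = (0.9962, -0.0872) + 6.4 * (-0.6428, -0.7660) = (0.9962 + -4.1138, -0.0872 + -4.9027) = (-3.1176, -4.9898)
link 2: phi[2] = -5 + 235 + 135 = 365 deg
  cos(365 deg) = 0.9962, sin(365 deg) = 0.0872
  joint[3] = (-3.1176, -4.9898) + 2.1 * (0.9962, 0.0872) = (-3.1176 + 2.0920, -4.9898 + 0.1830) = (-1.0256, -4.8068)
End effector: (-1.0256, -4.8068)

Answer: -1.0256 -4.8068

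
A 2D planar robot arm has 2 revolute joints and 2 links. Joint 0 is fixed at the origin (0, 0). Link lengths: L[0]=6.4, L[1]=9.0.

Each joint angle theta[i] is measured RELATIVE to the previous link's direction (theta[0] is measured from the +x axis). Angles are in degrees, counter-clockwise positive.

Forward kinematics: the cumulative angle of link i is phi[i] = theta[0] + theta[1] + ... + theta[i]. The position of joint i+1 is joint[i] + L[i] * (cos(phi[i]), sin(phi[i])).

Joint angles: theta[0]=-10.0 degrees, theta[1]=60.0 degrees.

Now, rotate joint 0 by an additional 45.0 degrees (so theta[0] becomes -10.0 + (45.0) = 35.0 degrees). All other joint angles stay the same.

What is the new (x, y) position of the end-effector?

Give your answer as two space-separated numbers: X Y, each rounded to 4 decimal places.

joint[0] = (0.0000, 0.0000)  (base)
link 0: phi[0] = 35 = 35 deg
  cos(35 deg) = 0.8192, sin(35 deg) = 0.5736
  joint[1] = (0.0000, 0.0000) + 6.4 * (0.8192, 0.5736) = (0.0000 + 5.2426, 0.0000 + 3.6709) = (5.2426, 3.6709)
link 1: phi[1] = 35 + 60 = 95 deg
  cos(95 deg) = -0.0872, sin(95 deg) = 0.9962
  joint[2] = (5.2426, 3.6709) + 9 * (-0.0872, 0.9962) = (5.2426 + -0.7844, 3.6709 + 8.9658) = (4.4582, 12.6366)
End effector: (4.4582, 12.6366)

Answer: 4.4582 12.6366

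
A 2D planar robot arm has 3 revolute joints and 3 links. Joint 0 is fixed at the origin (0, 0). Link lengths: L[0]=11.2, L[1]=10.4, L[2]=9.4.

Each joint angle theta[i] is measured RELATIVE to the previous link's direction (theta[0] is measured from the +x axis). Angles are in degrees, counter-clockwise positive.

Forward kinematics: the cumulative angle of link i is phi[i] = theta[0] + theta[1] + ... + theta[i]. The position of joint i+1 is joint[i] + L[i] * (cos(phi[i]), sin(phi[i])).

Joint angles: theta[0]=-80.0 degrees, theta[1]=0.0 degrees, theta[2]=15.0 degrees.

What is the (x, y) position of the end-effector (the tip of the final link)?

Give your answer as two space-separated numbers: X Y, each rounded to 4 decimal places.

joint[0] = (0.0000, 0.0000)  (base)
link 0: phi[0] = -80 = -80 deg
  cos(-80 deg) = 0.1736, sin(-80 deg) = -0.9848
  joint[1] = (0.0000, 0.0000) + 11.2 * (0.1736, -0.9848) = (0.0000 + 1.9449, 0.0000 + -11.0298) = (1.9449, -11.0298)
link 1: phi[1] = -80 + 0 = -80 deg
  cos(-80 deg) = 0.1736, sin(-80 deg) = -0.9848
  joint[2] = (1.9449, -11.0298) + 10.4 * (0.1736, -0.9848) = (1.9449 + 1.8059, -11.0298 + -10.2420) = (3.7508, -21.2718)
link 2: phi[2] = -80 + 0 + 15 = -65 deg
  cos(-65 deg) = 0.4226, sin(-65 deg) = -0.9063
  joint[3] = (3.7508, -21.2718) + 9.4 * (0.4226, -0.9063) = (3.7508 + 3.9726, -21.2718 + -8.5193) = (7.7234, -29.7911)
End effector: (7.7234, -29.7911)

Answer: 7.7234 -29.7911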